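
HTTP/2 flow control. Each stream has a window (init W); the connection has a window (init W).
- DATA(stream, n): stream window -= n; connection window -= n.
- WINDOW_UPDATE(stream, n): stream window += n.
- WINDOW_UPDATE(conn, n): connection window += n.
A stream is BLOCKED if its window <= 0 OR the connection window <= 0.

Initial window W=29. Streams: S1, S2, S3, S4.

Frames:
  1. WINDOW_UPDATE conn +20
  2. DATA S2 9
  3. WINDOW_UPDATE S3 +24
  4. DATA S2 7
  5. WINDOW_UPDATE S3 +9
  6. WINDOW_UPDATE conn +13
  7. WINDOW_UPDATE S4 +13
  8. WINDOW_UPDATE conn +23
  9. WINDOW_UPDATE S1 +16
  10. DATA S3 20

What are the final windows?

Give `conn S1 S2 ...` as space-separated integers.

Op 1: conn=49 S1=29 S2=29 S3=29 S4=29 blocked=[]
Op 2: conn=40 S1=29 S2=20 S3=29 S4=29 blocked=[]
Op 3: conn=40 S1=29 S2=20 S3=53 S4=29 blocked=[]
Op 4: conn=33 S1=29 S2=13 S3=53 S4=29 blocked=[]
Op 5: conn=33 S1=29 S2=13 S3=62 S4=29 blocked=[]
Op 6: conn=46 S1=29 S2=13 S3=62 S4=29 blocked=[]
Op 7: conn=46 S1=29 S2=13 S3=62 S4=42 blocked=[]
Op 8: conn=69 S1=29 S2=13 S3=62 S4=42 blocked=[]
Op 9: conn=69 S1=45 S2=13 S3=62 S4=42 blocked=[]
Op 10: conn=49 S1=45 S2=13 S3=42 S4=42 blocked=[]

Answer: 49 45 13 42 42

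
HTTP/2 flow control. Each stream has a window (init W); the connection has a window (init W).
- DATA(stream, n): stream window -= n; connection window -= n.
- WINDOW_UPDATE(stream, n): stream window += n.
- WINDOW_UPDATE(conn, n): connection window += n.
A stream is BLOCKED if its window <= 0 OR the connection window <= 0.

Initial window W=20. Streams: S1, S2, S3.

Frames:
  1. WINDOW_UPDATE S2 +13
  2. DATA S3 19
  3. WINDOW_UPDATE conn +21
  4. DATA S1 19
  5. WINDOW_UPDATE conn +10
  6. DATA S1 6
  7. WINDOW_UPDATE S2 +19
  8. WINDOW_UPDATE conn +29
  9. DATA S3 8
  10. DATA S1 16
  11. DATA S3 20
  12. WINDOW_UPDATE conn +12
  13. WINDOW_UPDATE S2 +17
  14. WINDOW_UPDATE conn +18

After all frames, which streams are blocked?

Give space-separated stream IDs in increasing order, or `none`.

Op 1: conn=20 S1=20 S2=33 S3=20 blocked=[]
Op 2: conn=1 S1=20 S2=33 S3=1 blocked=[]
Op 3: conn=22 S1=20 S2=33 S3=1 blocked=[]
Op 4: conn=3 S1=1 S2=33 S3=1 blocked=[]
Op 5: conn=13 S1=1 S2=33 S3=1 blocked=[]
Op 6: conn=7 S1=-5 S2=33 S3=1 blocked=[1]
Op 7: conn=7 S1=-5 S2=52 S3=1 blocked=[1]
Op 8: conn=36 S1=-5 S2=52 S3=1 blocked=[1]
Op 9: conn=28 S1=-5 S2=52 S3=-7 blocked=[1, 3]
Op 10: conn=12 S1=-21 S2=52 S3=-7 blocked=[1, 3]
Op 11: conn=-8 S1=-21 S2=52 S3=-27 blocked=[1, 2, 3]
Op 12: conn=4 S1=-21 S2=52 S3=-27 blocked=[1, 3]
Op 13: conn=4 S1=-21 S2=69 S3=-27 blocked=[1, 3]
Op 14: conn=22 S1=-21 S2=69 S3=-27 blocked=[1, 3]

Answer: S1 S3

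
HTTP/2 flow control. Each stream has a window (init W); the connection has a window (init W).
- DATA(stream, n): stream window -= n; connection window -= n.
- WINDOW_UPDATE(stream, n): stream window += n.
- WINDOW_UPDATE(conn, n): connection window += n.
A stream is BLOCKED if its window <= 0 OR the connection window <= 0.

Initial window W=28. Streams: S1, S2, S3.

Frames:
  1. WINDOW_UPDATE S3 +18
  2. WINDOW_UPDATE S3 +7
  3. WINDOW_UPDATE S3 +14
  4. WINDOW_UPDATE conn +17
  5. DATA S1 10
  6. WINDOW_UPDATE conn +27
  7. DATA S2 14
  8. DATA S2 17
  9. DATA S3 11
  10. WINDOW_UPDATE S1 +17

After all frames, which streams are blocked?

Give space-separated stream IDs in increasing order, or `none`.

Op 1: conn=28 S1=28 S2=28 S3=46 blocked=[]
Op 2: conn=28 S1=28 S2=28 S3=53 blocked=[]
Op 3: conn=28 S1=28 S2=28 S3=67 blocked=[]
Op 4: conn=45 S1=28 S2=28 S3=67 blocked=[]
Op 5: conn=35 S1=18 S2=28 S3=67 blocked=[]
Op 6: conn=62 S1=18 S2=28 S3=67 blocked=[]
Op 7: conn=48 S1=18 S2=14 S3=67 blocked=[]
Op 8: conn=31 S1=18 S2=-3 S3=67 blocked=[2]
Op 9: conn=20 S1=18 S2=-3 S3=56 blocked=[2]
Op 10: conn=20 S1=35 S2=-3 S3=56 blocked=[2]

Answer: S2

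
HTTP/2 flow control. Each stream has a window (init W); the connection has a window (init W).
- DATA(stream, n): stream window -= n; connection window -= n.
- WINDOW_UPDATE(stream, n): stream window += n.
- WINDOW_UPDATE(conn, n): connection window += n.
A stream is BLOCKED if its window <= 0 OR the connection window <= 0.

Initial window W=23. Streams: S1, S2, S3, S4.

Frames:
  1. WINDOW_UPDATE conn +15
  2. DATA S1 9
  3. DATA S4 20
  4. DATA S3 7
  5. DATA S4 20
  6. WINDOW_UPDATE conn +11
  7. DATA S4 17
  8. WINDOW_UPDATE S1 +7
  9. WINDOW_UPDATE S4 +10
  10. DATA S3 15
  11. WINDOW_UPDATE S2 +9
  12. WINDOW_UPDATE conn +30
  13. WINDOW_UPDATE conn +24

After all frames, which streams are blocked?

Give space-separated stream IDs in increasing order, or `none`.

Op 1: conn=38 S1=23 S2=23 S3=23 S4=23 blocked=[]
Op 2: conn=29 S1=14 S2=23 S3=23 S4=23 blocked=[]
Op 3: conn=9 S1=14 S2=23 S3=23 S4=3 blocked=[]
Op 4: conn=2 S1=14 S2=23 S3=16 S4=3 blocked=[]
Op 5: conn=-18 S1=14 S2=23 S3=16 S4=-17 blocked=[1, 2, 3, 4]
Op 6: conn=-7 S1=14 S2=23 S3=16 S4=-17 blocked=[1, 2, 3, 4]
Op 7: conn=-24 S1=14 S2=23 S3=16 S4=-34 blocked=[1, 2, 3, 4]
Op 8: conn=-24 S1=21 S2=23 S3=16 S4=-34 blocked=[1, 2, 3, 4]
Op 9: conn=-24 S1=21 S2=23 S3=16 S4=-24 blocked=[1, 2, 3, 4]
Op 10: conn=-39 S1=21 S2=23 S3=1 S4=-24 blocked=[1, 2, 3, 4]
Op 11: conn=-39 S1=21 S2=32 S3=1 S4=-24 blocked=[1, 2, 3, 4]
Op 12: conn=-9 S1=21 S2=32 S3=1 S4=-24 blocked=[1, 2, 3, 4]
Op 13: conn=15 S1=21 S2=32 S3=1 S4=-24 blocked=[4]

Answer: S4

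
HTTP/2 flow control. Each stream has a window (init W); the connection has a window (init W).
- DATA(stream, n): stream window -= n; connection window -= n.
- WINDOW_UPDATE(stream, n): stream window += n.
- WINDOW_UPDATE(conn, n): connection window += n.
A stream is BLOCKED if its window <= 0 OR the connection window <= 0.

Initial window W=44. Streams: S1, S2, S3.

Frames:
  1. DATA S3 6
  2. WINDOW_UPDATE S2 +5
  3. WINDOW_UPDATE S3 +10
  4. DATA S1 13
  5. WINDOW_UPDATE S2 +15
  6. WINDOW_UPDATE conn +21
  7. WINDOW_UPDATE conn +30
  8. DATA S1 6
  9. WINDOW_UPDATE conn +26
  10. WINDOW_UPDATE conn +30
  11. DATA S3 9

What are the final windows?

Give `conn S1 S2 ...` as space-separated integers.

Answer: 117 25 64 39

Derivation:
Op 1: conn=38 S1=44 S2=44 S3=38 blocked=[]
Op 2: conn=38 S1=44 S2=49 S3=38 blocked=[]
Op 3: conn=38 S1=44 S2=49 S3=48 blocked=[]
Op 4: conn=25 S1=31 S2=49 S3=48 blocked=[]
Op 5: conn=25 S1=31 S2=64 S3=48 blocked=[]
Op 6: conn=46 S1=31 S2=64 S3=48 blocked=[]
Op 7: conn=76 S1=31 S2=64 S3=48 blocked=[]
Op 8: conn=70 S1=25 S2=64 S3=48 blocked=[]
Op 9: conn=96 S1=25 S2=64 S3=48 blocked=[]
Op 10: conn=126 S1=25 S2=64 S3=48 blocked=[]
Op 11: conn=117 S1=25 S2=64 S3=39 blocked=[]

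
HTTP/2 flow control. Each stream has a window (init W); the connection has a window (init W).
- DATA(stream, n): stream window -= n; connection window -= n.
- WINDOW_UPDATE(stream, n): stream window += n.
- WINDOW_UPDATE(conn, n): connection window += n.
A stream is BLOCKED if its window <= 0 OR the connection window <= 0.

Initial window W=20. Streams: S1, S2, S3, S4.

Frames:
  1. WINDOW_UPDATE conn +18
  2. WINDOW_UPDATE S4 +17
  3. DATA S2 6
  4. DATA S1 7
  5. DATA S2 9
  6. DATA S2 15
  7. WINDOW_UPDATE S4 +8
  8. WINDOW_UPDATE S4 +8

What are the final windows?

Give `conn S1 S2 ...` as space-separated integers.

Op 1: conn=38 S1=20 S2=20 S3=20 S4=20 blocked=[]
Op 2: conn=38 S1=20 S2=20 S3=20 S4=37 blocked=[]
Op 3: conn=32 S1=20 S2=14 S3=20 S4=37 blocked=[]
Op 4: conn=25 S1=13 S2=14 S3=20 S4=37 blocked=[]
Op 5: conn=16 S1=13 S2=5 S3=20 S4=37 blocked=[]
Op 6: conn=1 S1=13 S2=-10 S3=20 S4=37 blocked=[2]
Op 7: conn=1 S1=13 S2=-10 S3=20 S4=45 blocked=[2]
Op 8: conn=1 S1=13 S2=-10 S3=20 S4=53 blocked=[2]

Answer: 1 13 -10 20 53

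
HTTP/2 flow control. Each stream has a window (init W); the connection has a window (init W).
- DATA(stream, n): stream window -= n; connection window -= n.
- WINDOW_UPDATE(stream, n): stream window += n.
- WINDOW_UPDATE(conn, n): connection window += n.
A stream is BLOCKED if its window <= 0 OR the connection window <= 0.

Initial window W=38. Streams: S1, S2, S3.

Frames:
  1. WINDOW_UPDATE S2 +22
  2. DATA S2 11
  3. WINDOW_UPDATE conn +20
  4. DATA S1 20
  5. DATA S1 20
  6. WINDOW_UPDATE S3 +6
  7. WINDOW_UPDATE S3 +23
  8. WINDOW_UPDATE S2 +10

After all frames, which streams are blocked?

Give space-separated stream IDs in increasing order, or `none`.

Op 1: conn=38 S1=38 S2=60 S3=38 blocked=[]
Op 2: conn=27 S1=38 S2=49 S3=38 blocked=[]
Op 3: conn=47 S1=38 S2=49 S3=38 blocked=[]
Op 4: conn=27 S1=18 S2=49 S3=38 blocked=[]
Op 5: conn=7 S1=-2 S2=49 S3=38 blocked=[1]
Op 6: conn=7 S1=-2 S2=49 S3=44 blocked=[1]
Op 7: conn=7 S1=-2 S2=49 S3=67 blocked=[1]
Op 8: conn=7 S1=-2 S2=59 S3=67 blocked=[1]

Answer: S1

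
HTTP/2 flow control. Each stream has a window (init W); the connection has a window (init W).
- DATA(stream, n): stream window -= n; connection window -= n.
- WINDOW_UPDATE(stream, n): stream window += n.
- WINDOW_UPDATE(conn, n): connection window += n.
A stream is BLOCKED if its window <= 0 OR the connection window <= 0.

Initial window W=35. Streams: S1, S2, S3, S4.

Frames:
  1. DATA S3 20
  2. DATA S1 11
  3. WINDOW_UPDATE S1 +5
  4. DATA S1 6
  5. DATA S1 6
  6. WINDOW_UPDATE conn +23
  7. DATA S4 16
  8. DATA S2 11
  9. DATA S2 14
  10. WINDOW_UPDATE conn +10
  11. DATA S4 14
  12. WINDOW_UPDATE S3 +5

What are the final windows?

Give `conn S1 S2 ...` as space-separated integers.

Op 1: conn=15 S1=35 S2=35 S3=15 S4=35 blocked=[]
Op 2: conn=4 S1=24 S2=35 S3=15 S4=35 blocked=[]
Op 3: conn=4 S1=29 S2=35 S3=15 S4=35 blocked=[]
Op 4: conn=-2 S1=23 S2=35 S3=15 S4=35 blocked=[1, 2, 3, 4]
Op 5: conn=-8 S1=17 S2=35 S3=15 S4=35 blocked=[1, 2, 3, 4]
Op 6: conn=15 S1=17 S2=35 S3=15 S4=35 blocked=[]
Op 7: conn=-1 S1=17 S2=35 S3=15 S4=19 blocked=[1, 2, 3, 4]
Op 8: conn=-12 S1=17 S2=24 S3=15 S4=19 blocked=[1, 2, 3, 4]
Op 9: conn=-26 S1=17 S2=10 S3=15 S4=19 blocked=[1, 2, 3, 4]
Op 10: conn=-16 S1=17 S2=10 S3=15 S4=19 blocked=[1, 2, 3, 4]
Op 11: conn=-30 S1=17 S2=10 S3=15 S4=5 blocked=[1, 2, 3, 4]
Op 12: conn=-30 S1=17 S2=10 S3=20 S4=5 blocked=[1, 2, 3, 4]

Answer: -30 17 10 20 5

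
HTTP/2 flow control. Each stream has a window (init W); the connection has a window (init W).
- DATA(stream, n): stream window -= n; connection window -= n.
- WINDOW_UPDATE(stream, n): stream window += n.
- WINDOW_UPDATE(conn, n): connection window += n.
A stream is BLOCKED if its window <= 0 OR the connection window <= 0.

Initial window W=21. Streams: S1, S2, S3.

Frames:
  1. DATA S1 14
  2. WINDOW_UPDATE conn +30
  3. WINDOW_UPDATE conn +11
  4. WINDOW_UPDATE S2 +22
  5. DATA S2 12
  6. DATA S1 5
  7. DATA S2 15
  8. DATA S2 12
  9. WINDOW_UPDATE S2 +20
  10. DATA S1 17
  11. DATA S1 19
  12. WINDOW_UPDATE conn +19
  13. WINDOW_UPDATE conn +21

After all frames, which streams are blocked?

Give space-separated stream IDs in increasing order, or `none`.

Answer: S1

Derivation:
Op 1: conn=7 S1=7 S2=21 S3=21 blocked=[]
Op 2: conn=37 S1=7 S2=21 S3=21 blocked=[]
Op 3: conn=48 S1=7 S2=21 S3=21 blocked=[]
Op 4: conn=48 S1=7 S2=43 S3=21 blocked=[]
Op 5: conn=36 S1=7 S2=31 S3=21 blocked=[]
Op 6: conn=31 S1=2 S2=31 S3=21 blocked=[]
Op 7: conn=16 S1=2 S2=16 S3=21 blocked=[]
Op 8: conn=4 S1=2 S2=4 S3=21 blocked=[]
Op 9: conn=4 S1=2 S2=24 S3=21 blocked=[]
Op 10: conn=-13 S1=-15 S2=24 S3=21 blocked=[1, 2, 3]
Op 11: conn=-32 S1=-34 S2=24 S3=21 blocked=[1, 2, 3]
Op 12: conn=-13 S1=-34 S2=24 S3=21 blocked=[1, 2, 3]
Op 13: conn=8 S1=-34 S2=24 S3=21 blocked=[1]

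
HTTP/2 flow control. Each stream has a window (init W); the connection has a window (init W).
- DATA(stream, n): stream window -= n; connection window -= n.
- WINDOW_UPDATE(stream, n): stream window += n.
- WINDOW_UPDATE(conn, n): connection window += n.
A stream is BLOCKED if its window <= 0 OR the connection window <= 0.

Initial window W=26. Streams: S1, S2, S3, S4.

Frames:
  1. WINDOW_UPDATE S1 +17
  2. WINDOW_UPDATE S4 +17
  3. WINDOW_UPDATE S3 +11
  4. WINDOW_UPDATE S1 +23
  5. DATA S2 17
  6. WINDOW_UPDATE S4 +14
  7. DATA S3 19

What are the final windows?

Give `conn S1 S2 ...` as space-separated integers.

Op 1: conn=26 S1=43 S2=26 S3=26 S4=26 blocked=[]
Op 2: conn=26 S1=43 S2=26 S3=26 S4=43 blocked=[]
Op 3: conn=26 S1=43 S2=26 S3=37 S4=43 blocked=[]
Op 4: conn=26 S1=66 S2=26 S3=37 S4=43 blocked=[]
Op 5: conn=9 S1=66 S2=9 S3=37 S4=43 blocked=[]
Op 6: conn=9 S1=66 S2=9 S3=37 S4=57 blocked=[]
Op 7: conn=-10 S1=66 S2=9 S3=18 S4=57 blocked=[1, 2, 3, 4]

Answer: -10 66 9 18 57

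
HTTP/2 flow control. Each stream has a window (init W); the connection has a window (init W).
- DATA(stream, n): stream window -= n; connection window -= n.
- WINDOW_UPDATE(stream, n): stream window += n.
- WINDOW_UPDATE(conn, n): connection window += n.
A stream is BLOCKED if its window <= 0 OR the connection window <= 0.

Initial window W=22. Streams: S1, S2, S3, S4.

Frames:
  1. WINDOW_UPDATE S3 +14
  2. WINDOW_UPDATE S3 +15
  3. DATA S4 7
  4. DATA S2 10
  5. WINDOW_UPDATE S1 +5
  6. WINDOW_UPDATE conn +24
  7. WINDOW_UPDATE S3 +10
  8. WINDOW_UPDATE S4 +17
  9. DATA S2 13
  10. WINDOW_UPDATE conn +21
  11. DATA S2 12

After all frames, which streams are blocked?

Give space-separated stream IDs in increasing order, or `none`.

Answer: S2

Derivation:
Op 1: conn=22 S1=22 S2=22 S3=36 S4=22 blocked=[]
Op 2: conn=22 S1=22 S2=22 S3=51 S4=22 blocked=[]
Op 3: conn=15 S1=22 S2=22 S3=51 S4=15 blocked=[]
Op 4: conn=5 S1=22 S2=12 S3=51 S4=15 blocked=[]
Op 5: conn=5 S1=27 S2=12 S3=51 S4=15 blocked=[]
Op 6: conn=29 S1=27 S2=12 S3=51 S4=15 blocked=[]
Op 7: conn=29 S1=27 S2=12 S3=61 S4=15 blocked=[]
Op 8: conn=29 S1=27 S2=12 S3=61 S4=32 blocked=[]
Op 9: conn=16 S1=27 S2=-1 S3=61 S4=32 blocked=[2]
Op 10: conn=37 S1=27 S2=-1 S3=61 S4=32 blocked=[2]
Op 11: conn=25 S1=27 S2=-13 S3=61 S4=32 blocked=[2]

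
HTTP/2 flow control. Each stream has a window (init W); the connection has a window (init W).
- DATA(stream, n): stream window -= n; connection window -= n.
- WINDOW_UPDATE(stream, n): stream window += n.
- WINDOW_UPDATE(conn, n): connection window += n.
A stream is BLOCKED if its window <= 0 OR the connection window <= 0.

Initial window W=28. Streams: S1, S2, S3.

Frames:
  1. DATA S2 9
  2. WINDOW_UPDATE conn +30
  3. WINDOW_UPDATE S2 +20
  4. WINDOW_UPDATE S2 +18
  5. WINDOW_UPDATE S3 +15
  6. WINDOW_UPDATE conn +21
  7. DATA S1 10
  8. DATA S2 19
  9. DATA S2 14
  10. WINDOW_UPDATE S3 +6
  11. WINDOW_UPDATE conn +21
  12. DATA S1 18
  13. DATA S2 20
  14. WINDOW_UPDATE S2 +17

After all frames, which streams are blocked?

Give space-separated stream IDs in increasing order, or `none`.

Op 1: conn=19 S1=28 S2=19 S3=28 blocked=[]
Op 2: conn=49 S1=28 S2=19 S3=28 blocked=[]
Op 3: conn=49 S1=28 S2=39 S3=28 blocked=[]
Op 4: conn=49 S1=28 S2=57 S3=28 blocked=[]
Op 5: conn=49 S1=28 S2=57 S3=43 blocked=[]
Op 6: conn=70 S1=28 S2=57 S3=43 blocked=[]
Op 7: conn=60 S1=18 S2=57 S3=43 blocked=[]
Op 8: conn=41 S1=18 S2=38 S3=43 blocked=[]
Op 9: conn=27 S1=18 S2=24 S3=43 blocked=[]
Op 10: conn=27 S1=18 S2=24 S3=49 blocked=[]
Op 11: conn=48 S1=18 S2=24 S3=49 blocked=[]
Op 12: conn=30 S1=0 S2=24 S3=49 blocked=[1]
Op 13: conn=10 S1=0 S2=4 S3=49 blocked=[1]
Op 14: conn=10 S1=0 S2=21 S3=49 blocked=[1]

Answer: S1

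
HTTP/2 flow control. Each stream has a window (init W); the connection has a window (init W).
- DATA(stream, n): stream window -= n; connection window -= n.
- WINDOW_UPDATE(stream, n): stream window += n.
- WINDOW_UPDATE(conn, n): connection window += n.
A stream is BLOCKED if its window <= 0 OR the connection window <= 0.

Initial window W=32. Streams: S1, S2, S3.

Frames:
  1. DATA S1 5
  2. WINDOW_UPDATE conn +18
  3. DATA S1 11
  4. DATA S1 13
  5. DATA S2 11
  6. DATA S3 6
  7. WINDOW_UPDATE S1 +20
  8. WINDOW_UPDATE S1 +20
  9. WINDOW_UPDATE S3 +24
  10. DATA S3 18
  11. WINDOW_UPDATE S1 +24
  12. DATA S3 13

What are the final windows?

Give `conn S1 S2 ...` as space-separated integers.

Answer: -27 67 21 19

Derivation:
Op 1: conn=27 S1=27 S2=32 S3=32 blocked=[]
Op 2: conn=45 S1=27 S2=32 S3=32 blocked=[]
Op 3: conn=34 S1=16 S2=32 S3=32 blocked=[]
Op 4: conn=21 S1=3 S2=32 S3=32 blocked=[]
Op 5: conn=10 S1=3 S2=21 S3=32 blocked=[]
Op 6: conn=4 S1=3 S2=21 S3=26 blocked=[]
Op 7: conn=4 S1=23 S2=21 S3=26 blocked=[]
Op 8: conn=4 S1=43 S2=21 S3=26 blocked=[]
Op 9: conn=4 S1=43 S2=21 S3=50 blocked=[]
Op 10: conn=-14 S1=43 S2=21 S3=32 blocked=[1, 2, 3]
Op 11: conn=-14 S1=67 S2=21 S3=32 blocked=[1, 2, 3]
Op 12: conn=-27 S1=67 S2=21 S3=19 blocked=[1, 2, 3]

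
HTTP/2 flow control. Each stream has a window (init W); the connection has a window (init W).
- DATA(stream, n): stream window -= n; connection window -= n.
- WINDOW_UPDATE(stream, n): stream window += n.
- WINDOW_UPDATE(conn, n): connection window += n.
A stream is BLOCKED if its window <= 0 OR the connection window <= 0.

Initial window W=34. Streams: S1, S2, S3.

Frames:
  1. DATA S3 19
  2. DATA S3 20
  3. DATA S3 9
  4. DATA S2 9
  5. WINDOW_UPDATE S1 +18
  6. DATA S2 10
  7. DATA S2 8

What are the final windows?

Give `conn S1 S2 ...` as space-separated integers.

Op 1: conn=15 S1=34 S2=34 S3=15 blocked=[]
Op 2: conn=-5 S1=34 S2=34 S3=-5 blocked=[1, 2, 3]
Op 3: conn=-14 S1=34 S2=34 S3=-14 blocked=[1, 2, 3]
Op 4: conn=-23 S1=34 S2=25 S3=-14 blocked=[1, 2, 3]
Op 5: conn=-23 S1=52 S2=25 S3=-14 blocked=[1, 2, 3]
Op 6: conn=-33 S1=52 S2=15 S3=-14 blocked=[1, 2, 3]
Op 7: conn=-41 S1=52 S2=7 S3=-14 blocked=[1, 2, 3]

Answer: -41 52 7 -14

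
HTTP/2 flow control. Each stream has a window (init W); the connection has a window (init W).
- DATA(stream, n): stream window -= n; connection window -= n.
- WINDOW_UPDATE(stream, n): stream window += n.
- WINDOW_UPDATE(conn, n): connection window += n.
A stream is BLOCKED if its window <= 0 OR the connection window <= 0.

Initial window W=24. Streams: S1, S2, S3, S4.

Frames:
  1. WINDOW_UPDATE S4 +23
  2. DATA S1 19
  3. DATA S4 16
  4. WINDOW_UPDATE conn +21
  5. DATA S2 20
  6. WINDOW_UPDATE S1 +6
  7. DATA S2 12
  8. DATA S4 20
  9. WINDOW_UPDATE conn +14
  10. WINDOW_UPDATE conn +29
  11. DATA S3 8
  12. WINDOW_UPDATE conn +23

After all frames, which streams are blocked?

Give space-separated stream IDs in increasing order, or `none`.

Answer: S2

Derivation:
Op 1: conn=24 S1=24 S2=24 S3=24 S4=47 blocked=[]
Op 2: conn=5 S1=5 S2=24 S3=24 S4=47 blocked=[]
Op 3: conn=-11 S1=5 S2=24 S3=24 S4=31 blocked=[1, 2, 3, 4]
Op 4: conn=10 S1=5 S2=24 S3=24 S4=31 blocked=[]
Op 5: conn=-10 S1=5 S2=4 S3=24 S4=31 blocked=[1, 2, 3, 4]
Op 6: conn=-10 S1=11 S2=4 S3=24 S4=31 blocked=[1, 2, 3, 4]
Op 7: conn=-22 S1=11 S2=-8 S3=24 S4=31 blocked=[1, 2, 3, 4]
Op 8: conn=-42 S1=11 S2=-8 S3=24 S4=11 blocked=[1, 2, 3, 4]
Op 9: conn=-28 S1=11 S2=-8 S3=24 S4=11 blocked=[1, 2, 3, 4]
Op 10: conn=1 S1=11 S2=-8 S3=24 S4=11 blocked=[2]
Op 11: conn=-7 S1=11 S2=-8 S3=16 S4=11 blocked=[1, 2, 3, 4]
Op 12: conn=16 S1=11 S2=-8 S3=16 S4=11 blocked=[2]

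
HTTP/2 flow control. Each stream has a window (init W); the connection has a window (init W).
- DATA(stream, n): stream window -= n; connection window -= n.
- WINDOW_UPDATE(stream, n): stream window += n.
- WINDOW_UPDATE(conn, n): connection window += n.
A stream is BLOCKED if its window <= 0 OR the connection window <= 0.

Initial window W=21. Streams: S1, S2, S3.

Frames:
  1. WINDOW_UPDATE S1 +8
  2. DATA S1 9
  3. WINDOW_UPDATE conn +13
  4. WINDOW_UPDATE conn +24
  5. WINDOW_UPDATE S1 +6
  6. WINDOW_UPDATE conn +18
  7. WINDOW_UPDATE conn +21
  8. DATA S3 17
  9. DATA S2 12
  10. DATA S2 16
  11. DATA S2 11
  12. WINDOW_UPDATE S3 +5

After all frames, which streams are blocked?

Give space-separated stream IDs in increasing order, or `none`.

Op 1: conn=21 S1=29 S2=21 S3=21 blocked=[]
Op 2: conn=12 S1=20 S2=21 S3=21 blocked=[]
Op 3: conn=25 S1=20 S2=21 S3=21 blocked=[]
Op 4: conn=49 S1=20 S2=21 S3=21 blocked=[]
Op 5: conn=49 S1=26 S2=21 S3=21 blocked=[]
Op 6: conn=67 S1=26 S2=21 S3=21 blocked=[]
Op 7: conn=88 S1=26 S2=21 S3=21 blocked=[]
Op 8: conn=71 S1=26 S2=21 S3=4 blocked=[]
Op 9: conn=59 S1=26 S2=9 S3=4 blocked=[]
Op 10: conn=43 S1=26 S2=-7 S3=4 blocked=[2]
Op 11: conn=32 S1=26 S2=-18 S3=4 blocked=[2]
Op 12: conn=32 S1=26 S2=-18 S3=9 blocked=[2]

Answer: S2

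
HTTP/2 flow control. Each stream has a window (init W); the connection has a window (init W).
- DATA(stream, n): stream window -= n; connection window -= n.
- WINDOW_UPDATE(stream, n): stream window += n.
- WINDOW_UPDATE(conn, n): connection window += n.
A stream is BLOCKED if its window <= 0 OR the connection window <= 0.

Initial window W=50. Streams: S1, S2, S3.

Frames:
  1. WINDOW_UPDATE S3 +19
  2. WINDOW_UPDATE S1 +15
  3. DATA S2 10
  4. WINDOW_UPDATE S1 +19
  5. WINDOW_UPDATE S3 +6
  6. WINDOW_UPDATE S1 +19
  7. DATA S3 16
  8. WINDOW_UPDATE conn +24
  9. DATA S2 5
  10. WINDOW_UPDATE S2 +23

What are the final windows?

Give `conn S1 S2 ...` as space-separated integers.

Op 1: conn=50 S1=50 S2=50 S3=69 blocked=[]
Op 2: conn=50 S1=65 S2=50 S3=69 blocked=[]
Op 3: conn=40 S1=65 S2=40 S3=69 blocked=[]
Op 4: conn=40 S1=84 S2=40 S3=69 blocked=[]
Op 5: conn=40 S1=84 S2=40 S3=75 blocked=[]
Op 6: conn=40 S1=103 S2=40 S3=75 blocked=[]
Op 7: conn=24 S1=103 S2=40 S3=59 blocked=[]
Op 8: conn=48 S1=103 S2=40 S3=59 blocked=[]
Op 9: conn=43 S1=103 S2=35 S3=59 blocked=[]
Op 10: conn=43 S1=103 S2=58 S3=59 blocked=[]

Answer: 43 103 58 59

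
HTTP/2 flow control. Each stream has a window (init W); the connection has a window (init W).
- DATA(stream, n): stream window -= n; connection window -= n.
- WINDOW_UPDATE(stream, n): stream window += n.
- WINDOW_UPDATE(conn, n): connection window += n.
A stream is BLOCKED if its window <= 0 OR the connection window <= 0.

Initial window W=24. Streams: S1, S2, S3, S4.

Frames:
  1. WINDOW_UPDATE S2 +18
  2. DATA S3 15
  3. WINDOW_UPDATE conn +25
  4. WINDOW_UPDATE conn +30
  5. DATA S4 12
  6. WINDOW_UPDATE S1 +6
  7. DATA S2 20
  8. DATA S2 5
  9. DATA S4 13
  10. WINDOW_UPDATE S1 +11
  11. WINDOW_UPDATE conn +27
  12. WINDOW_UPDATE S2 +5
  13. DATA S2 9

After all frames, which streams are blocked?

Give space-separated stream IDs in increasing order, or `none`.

Op 1: conn=24 S1=24 S2=42 S3=24 S4=24 blocked=[]
Op 2: conn=9 S1=24 S2=42 S3=9 S4=24 blocked=[]
Op 3: conn=34 S1=24 S2=42 S3=9 S4=24 blocked=[]
Op 4: conn=64 S1=24 S2=42 S3=9 S4=24 blocked=[]
Op 5: conn=52 S1=24 S2=42 S3=9 S4=12 blocked=[]
Op 6: conn=52 S1=30 S2=42 S3=9 S4=12 blocked=[]
Op 7: conn=32 S1=30 S2=22 S3=9 S4=12 blocked=[]
Op 8: conn=27 S1=30 S2=17 S3=9 S4=12 blocked=[]
Op 9: conn=14 S1=30 S2=17 S3=9 S4=-1 blocked=[4]
Op 10: conn=14 S1=41 S2=17 S3=9 S4=-1 blocked=[4]
Op 11: conn=41 S1=41 S2=17 S3=9 S4=-1 blocked=[4]
Op 12: conn=41 S1=41 S2=22 S3=9 S4=-1 blocked=[4]
Op 13: conn=32 S1=41 S2=13 S3=9 S4=-1 blocked=[4]

Answer: S4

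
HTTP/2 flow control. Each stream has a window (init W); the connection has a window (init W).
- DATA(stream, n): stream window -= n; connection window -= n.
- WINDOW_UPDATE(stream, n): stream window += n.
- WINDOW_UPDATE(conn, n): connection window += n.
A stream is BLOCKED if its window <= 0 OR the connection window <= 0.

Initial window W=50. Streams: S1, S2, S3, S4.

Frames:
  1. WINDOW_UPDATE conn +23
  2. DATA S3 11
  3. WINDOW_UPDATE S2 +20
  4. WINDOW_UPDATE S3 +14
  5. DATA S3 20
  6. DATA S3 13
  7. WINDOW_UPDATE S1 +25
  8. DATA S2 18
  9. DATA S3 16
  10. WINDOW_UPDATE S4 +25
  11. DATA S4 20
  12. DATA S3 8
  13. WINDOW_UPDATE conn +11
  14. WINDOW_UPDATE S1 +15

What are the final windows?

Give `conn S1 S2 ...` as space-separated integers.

Answer: -22 90 52 -4 55

Derivation:
Op 1: conn=73 S1=50 S2=50 S3=50 S4=50 blocked=[]
Op 2: conn=62 S1=50 S2=50 S3=39 S4=50 blocked=[]
Op 3: conn=62 S1=50 S2=70 S3=39 S4=50 blocked=[]
Op 4: conn=62 S1=50 S2=70 S3=53 S4=50 blocked=[]
Op 5: conn=42 S1=50 S2=70 S3=33 S4=50 blocked=[]
Op 6: conn=29 S1=50 S2=70 S3=20 S4=50 blocked=[]
Op 7: conn=29 S1=75 S2=70 S3=20 S4=50 blocked=[]
Op 8: conn=11 S1=75 S2=52 S3=20 S4=50 blocked=[]
Op 9: conn=-5 S1=75 S2=52 S3=4 S4=50 blocked=[1, 2, 3, 4]
Op 10: conn=-5 S1=75 S2=52 S3=4 S4=75 blocked=[1, 2, 3, 4]
Op 11: conn=-25 S1=75 S2=52 S3=4 S4=55 blocked=[1, 2, 3, 4]
Op 12: conn=-33 S1=75 S2=52 S3=-4 S4=55 blocked=[1, 2, 3, 4]
Op 13: conn=-22 S1=75 S2=52 S3=-4 S4=55 blocked=[1, 2, 3, 4]
Op 14: conn=-22 S1=90 S2=52 S3=-4 S4=55 blocked=[1, 2, 3, 4]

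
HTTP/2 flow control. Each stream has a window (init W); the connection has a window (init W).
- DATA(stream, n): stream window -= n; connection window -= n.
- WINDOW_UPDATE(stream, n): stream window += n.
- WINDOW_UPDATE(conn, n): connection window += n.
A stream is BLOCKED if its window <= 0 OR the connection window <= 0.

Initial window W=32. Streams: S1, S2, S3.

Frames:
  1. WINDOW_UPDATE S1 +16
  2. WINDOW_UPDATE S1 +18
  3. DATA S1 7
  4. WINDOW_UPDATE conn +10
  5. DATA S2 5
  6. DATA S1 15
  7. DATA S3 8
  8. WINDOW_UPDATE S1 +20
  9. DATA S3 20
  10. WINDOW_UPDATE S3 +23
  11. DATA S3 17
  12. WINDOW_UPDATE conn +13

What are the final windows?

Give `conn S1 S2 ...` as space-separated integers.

Op 1: conn=32 S1=48 S2=32 S3=32 blocked=[]
Op 2: conn=32 S1=66 S2=32 S3=32 blocked=[]
Op 3: conn=25 S1=59 S2=32 S3=32 blocked=[]
Op 4: conn=35 S1=59 S2=32 S3=32 blocked=[]
Op 5: conn=30 S1=59 S2=27 S3=32 blocked=[]
Op 6: conn=15 S1=44 S2=27 S3=32 blocked=[]
Op 7: conn=7 S1=44 S2=27 S3=24 blocked=[]
Op 8: conn=7 S1=64 S2=27 S3=24 blocked=[]
Op 9: conn=-13 S1=64 S2=27 S3=4 blocked=[1, 2, 3]
Op 10: conn=-13 S1=64 S2=27 S3=27 blocked=[1, 2, 3]
Op 11: conn=-30 S1=64 S2=27 S3=10 blocked=[1, 2, 3]
Op 12: conn=-17 S1=64 S2=27 S3=10 blocked=[1, 2, 3]

Answer: -17 64 27 10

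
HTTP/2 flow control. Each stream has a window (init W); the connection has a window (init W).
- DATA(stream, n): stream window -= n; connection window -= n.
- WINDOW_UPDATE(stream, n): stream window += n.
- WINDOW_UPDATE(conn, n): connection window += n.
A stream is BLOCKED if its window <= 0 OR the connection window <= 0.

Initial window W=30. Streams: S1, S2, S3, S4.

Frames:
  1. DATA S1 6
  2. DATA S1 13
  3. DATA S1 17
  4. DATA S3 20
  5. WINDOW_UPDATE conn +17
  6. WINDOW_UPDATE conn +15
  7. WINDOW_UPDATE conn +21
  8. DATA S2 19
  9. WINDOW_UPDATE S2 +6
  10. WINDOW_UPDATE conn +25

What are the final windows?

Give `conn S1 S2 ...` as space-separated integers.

Answer: 33 -6 17 10 30

Derivation:
Op 1: conn=24 S1=24 S2=30 S3=30 S4=30 blocked=[]
Op 2: conn=11 S1=11 S2=30 S3=30 S4=30 blocked=[]
Op 3: conn=-6 S1=-6 S2=30 S3=30 S4=30 blocked=[1, 2, 3, 4]
Op 4: conn=-26 S1=-6 S2=30 S3=10 S4=30 blocked=[1, 2, 3, 4]
Op 5: conn=-9 S1=-6 S2=30 S3=10 S4=30 blocked=[1, 2, 3, 4]
Op 6: conn=6 S1=-6 S2=30 S3=10 S4=30 blocked=[1]
Op 7: conn=27 S1=-6 S2=30 S3=10 S4=30 blocked=[1]
Op 8: conn=8 S1=-6 S2=11 S3=10 S4=30 blocked=[1]
Op 9: conn=8 S1=-6 S2=17 S3=10 S4=30 blocked=[1]
Op 10: conn=33 S1=-6 S2=17 S3=10 S4=30 blocked=[1]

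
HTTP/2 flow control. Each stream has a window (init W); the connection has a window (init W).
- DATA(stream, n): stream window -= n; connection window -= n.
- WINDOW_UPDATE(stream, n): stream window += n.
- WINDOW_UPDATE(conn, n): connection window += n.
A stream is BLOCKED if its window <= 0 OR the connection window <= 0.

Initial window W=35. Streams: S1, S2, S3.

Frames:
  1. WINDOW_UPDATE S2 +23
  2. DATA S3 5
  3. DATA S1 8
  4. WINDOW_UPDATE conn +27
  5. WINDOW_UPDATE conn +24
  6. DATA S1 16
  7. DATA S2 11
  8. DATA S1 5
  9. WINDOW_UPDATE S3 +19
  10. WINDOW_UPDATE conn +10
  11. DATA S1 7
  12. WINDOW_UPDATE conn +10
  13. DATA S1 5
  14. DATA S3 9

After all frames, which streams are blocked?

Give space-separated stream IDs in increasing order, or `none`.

Op 1: conn=35 S1=35 S2=58 S3=35 blocked=[]
Op 2: conn=30 S1=35 S2=58 S3=30 blocked=[]
Op 3: conn=22 S1=27 S2=58 S3=30 blocked=[]
Op 4: conn=49 S1=27 S2=58 S3=30 blocked=[]
Op 5: conn=73 S1=27 S2=58 S3=30 blocked=[]
Op 6: conn=57 S1=11 S2=58 S3=30 blocked=[]
Op 7: conn=46 S1=11 S2=47 S3=30 blocked=[]
Op 8: conn=41 S1=6 S2=47 S3=30 blocked=[]
Op 9: conn=41 S1=6 S2=47 S3=49 blocked=[]
Op 10: conn=51 S1=6 S2=47 S3=49 blocked=[]
Op 11: conn=44 S1=-1 S2=47 S3=49 blocked=[1]
Op 12: conn=54 S1=-1 S2=47 S3=49 blocked=[1]
Op 13: conn=49 S1=-6 S2=47 S3=49 blocked=[1]
Op 14: conn=40 S1=-6 S2=47 S3=40 blocked=[1]

Answer: S1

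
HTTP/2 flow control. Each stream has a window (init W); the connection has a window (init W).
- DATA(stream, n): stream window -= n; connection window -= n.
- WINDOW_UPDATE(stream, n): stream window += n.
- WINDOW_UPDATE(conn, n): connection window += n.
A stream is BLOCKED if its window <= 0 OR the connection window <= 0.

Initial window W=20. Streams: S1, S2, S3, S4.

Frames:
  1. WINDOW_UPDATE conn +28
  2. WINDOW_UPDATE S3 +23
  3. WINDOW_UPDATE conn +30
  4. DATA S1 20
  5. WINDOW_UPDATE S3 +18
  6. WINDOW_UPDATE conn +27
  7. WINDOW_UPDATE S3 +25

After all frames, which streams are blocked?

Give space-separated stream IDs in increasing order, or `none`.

Answer: S1

Derivation:
Op 1: conn=48 S1=20 S2=20 S3=20 S4=20 blocked=[]
Op 2: conn=48 S1=20 S2=20 S3=43 S4=20 blocked=[]
Op 3: conn=78 S1=20 S2=20 S3=43 S4=20 blocked=[]
Op 4: conn=58 S1=0 S2=20 S3=43 S4=20 blocked=[1]
Op 5: conn=58 S1=0 S2=20 S3=61 S4=20 blocked=[1]
Op 6: conn=85 S1=0 S2=20 S3=61 S4=20 blocked=[1]
Op 7: conn=85 S1=0 S2=20 S3=86 S4=20 blocked=[1]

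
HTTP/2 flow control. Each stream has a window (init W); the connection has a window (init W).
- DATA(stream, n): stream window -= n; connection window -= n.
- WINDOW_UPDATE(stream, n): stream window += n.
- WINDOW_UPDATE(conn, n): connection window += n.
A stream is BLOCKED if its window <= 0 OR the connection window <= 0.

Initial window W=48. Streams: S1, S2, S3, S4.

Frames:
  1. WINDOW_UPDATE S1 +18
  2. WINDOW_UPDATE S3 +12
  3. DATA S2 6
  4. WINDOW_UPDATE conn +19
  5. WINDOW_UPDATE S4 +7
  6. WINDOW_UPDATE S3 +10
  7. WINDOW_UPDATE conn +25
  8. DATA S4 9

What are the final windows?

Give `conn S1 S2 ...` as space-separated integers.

Answer: 77 66 42 70 46

Derivation:
Op 1: conn=48 S1=66 S2=48 S3=48 S4=48 blocked=[]
Op 2: conn=48 S1=66 S2=48 S3=60 S4=48 blocked=[]
Op 3: conn=42 S1=66 S2=42 S3=60 S4=48 blocked=[]
Op 4: conn=61 S1=66 S2=42 S3=60 S4=48 blocked=[]
Op 5: conn=61 S1=66 S2=42 S3=60 S4=55 blocked=[]
Op 6: conn=61 S1=66 S2=42 S3=70 S4=55 blocked=[]
Op 7: conn=86 S1=66 S2=42 S3=70 S4=55 blocked=[]
Op 8: conn=77 S1=66 S2=42 S3=70 S4=46 blocked=[]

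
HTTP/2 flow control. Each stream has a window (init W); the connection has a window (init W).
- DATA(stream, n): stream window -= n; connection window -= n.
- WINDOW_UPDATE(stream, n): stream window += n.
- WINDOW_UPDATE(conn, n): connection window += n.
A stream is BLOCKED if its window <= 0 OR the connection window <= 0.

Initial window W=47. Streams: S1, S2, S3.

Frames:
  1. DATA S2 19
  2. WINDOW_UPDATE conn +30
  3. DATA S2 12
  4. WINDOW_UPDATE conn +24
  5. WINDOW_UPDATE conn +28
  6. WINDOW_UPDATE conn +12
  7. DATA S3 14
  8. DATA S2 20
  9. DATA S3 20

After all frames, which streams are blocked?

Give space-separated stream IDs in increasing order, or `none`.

Op 1: conn=28 S1=47 S2=28 S3=47 blocked=[]
Op 2: conn=58 S1=47 S2=28 S3=47 blocked=[]
Op 3: conn=46 S1=47 S2=16 S3=47 blocked=[]
Op 4: conn=70 S1=47 S2=16 S3=47 blocked=[]
Op 5: conn=98 S1=47 S2=16 S3=47 blocked=[]
Op 6: conn=110 S1=47 S2=16 S3=47 blocked=[]
Op 7: conn=96 S1=47 S2=16 S3=33 blocked=[]
Op 8: conn=76 S1=47 S2=-4 S3=33 blocked=[2]
Op 9: conn=56 S1=47 S2=-4 S3=13 blocked=[2]

Answer: S2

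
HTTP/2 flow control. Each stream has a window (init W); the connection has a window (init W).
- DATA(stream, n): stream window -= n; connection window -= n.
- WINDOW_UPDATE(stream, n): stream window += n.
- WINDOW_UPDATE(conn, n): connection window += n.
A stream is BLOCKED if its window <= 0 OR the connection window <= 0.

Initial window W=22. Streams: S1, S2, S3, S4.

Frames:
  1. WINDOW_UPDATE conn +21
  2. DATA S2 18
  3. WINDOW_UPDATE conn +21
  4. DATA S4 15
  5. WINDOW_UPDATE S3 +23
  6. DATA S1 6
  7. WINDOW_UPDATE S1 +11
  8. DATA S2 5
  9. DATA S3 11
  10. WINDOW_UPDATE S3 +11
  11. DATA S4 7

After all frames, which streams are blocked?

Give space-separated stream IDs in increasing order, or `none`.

Op 1: conn=43 S1=22 S2=22 S3=22 S4=22 blocked=[]
Op 2: conn=25 S1=22 S2=4 S3=22 S4=22 blocked=[]
Op 3: conn=46 S1=22 S2=4 S3=22 S4=22 blocked=[]
Op 4: conn=31 S1=22 S2=4 S3=22 S4=7 blocked=[]
Op 5: conn=31 S1=22 S2=4 S3=45 S4=7 blocked=[]
Op 6: conn=25 S1=16 S2=4 S3=45 S4=7 blocked=[]
Op 7: conn=25 S1=27 S2=4 S3=45 S4=7 blocked=[]
Op 8: conn=20 S1=27 S2=-1 S3=45 S4=7 blocked=[2]
Op 9: conn=9 S1=27 S2=-1 S3=34 S4=7 blocked=[2]
Op 10: conn=9 S1=27 S2=-1 S3=45 S4=7 blocked=[2]
Op 11: conn=2 S1=27 S2=-1 S3=45 S4=0 blocked=[2, 4]

Answer: S2 S4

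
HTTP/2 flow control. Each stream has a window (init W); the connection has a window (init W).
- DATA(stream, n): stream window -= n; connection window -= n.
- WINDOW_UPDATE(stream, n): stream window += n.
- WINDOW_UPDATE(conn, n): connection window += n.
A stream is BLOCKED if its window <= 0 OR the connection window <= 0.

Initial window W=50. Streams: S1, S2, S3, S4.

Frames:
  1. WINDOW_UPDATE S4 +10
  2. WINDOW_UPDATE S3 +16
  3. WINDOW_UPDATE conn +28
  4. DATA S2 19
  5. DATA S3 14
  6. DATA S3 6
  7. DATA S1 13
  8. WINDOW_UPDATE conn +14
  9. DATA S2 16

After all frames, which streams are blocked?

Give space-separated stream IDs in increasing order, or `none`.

Op 1: conn=50 S1=50 S2=50 S3=50 S4=60 blocked=[]
Op 2: conn=50 S1=50 S2=50 S3=66 S4=60 blocked=[]
Op 3: conn=78 S1=50 S2=50 S3=66 S4=60 blocked=[]
Op 4: conn=59 S1=50 S2=31 S3=66 S4=60 blocked=[]
Op 5: conn=45 S1=50 S2=31 S3=52 S4=60 blocked=[]
Op 6: conn=39 S1=50 S2=31 S3=46 S4=60 blocked=[]
Op 7: conn=26 S1=37 S2=31 S3=46 S4=60 blocked=[]
Op 8: conn=40 S1=37 S2=31 S3=46 S4=60 blocked=[]
Op 9: conn=24 S1=37 S2=15 S3=46 S4=60 blocked=[]

Answer: none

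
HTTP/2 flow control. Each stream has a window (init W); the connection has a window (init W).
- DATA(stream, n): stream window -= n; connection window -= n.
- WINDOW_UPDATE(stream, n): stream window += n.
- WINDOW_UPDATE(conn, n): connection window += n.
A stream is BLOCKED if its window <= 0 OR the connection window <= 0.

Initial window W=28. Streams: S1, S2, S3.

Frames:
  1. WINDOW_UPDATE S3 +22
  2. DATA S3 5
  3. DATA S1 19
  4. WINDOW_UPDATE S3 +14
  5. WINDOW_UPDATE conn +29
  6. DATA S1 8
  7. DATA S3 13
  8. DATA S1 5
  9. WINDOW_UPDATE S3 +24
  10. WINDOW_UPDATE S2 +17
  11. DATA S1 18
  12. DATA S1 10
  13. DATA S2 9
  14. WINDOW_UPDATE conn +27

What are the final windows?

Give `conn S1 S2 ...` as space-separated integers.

Answer: -3 -32 36 70

Derivation:
Op 1: conn=28 S1=28 S2=28 S3=50 blocked=[]
Op 2: conn=23 S1=28 S2=28 S3=45 blocked=[]
Op 3: conn=4 S1=9 S2=28 S3=45 blocked=[]
Op 4: conn=4 S1=9 S2=28 S3=59 blocked=[]
Op 5: conn=33 S1=9 S2=28 S3=59 blocked=[]
Op 6: conn=25 S1=1 S2=28 S3=59 blocked=[]
Op 7: conn=12 S1=1 S2=28 S3=46 blocked=[]
Op 8: conn=7 S1=-4 S2=28 S3=46 blocked=[1]
Op 9: conn=7 S1=-4 S2=28 S3=70 blocked=[1]
Op 10: conn=7 S1=-4 S2=45 S3=70 blocked=[1]
Op 11: conn=-11 S1=-22 S2=45 S3=70 blocked=[1, 2, 3]
Op 12: conn=-21 S1=-32 S2=45 S3=70 blocked=[1, 2, 3]
Op 13: conn=-30 S1=-32 S2=36 S3=70 blocked=[1, 2, 3]
Op 14: conn=-3 S1=-32 S2=36 S3=70 blocked=[1, 2, 3]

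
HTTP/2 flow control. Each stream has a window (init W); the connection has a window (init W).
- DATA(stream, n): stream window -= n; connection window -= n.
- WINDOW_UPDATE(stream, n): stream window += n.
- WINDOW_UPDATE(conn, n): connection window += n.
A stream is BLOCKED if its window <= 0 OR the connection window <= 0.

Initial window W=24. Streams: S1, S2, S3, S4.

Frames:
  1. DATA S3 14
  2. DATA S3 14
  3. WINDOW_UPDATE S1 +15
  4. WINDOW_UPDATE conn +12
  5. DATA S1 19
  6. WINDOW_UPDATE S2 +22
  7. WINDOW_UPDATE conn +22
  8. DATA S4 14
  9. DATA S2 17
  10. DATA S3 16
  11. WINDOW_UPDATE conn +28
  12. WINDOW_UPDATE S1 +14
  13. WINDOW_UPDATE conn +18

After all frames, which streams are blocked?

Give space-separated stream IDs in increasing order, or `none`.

Op 1: conn=10 S1=24 S2=24 S3=10 S4=24 blocked=[]
Op 2: conn=-4 S1=24 S2=24 S3=-4 S4=24 blocked=[1, 2, 3, 4]
Op 3: conn=-4 S1=39 S2=24 S3=-4 S4=24 blocked=[1, 2, 3, 4]
Op 4: conn=8 S1=39 S2=24 S3=-4 S4=24 blocked=[3]
Op 5: conn=-11 S1=20 S2=24 S3=-4 S4=24 blocked=[1, 2, 3, 4]
Op 6: conn=-11 S1=20 S2=46 S3=-4 S4=24 blocked=[1, 2, 3, 4]
Op 7: conn=11 S1=20 S2=46 S3=-4 S4=24 blocked=[3]
Op 8: conn=-3 S1=20 S2=46 S3=-4 S4=10 blocked=[1, 2, 3, 4]
Op 9: conn=-20 S1=20 S2=29 S3=-4 S4=10 blocked=[1, 2, 3, 4]
Op 10: conn=-36 S1=20 S2=29 S3=-20 S4=10 blocked=[1, 2, 3, 4]
Op 11: conn=-8 S1=20 S2=29 S3=-20 S4=10 blocked=[1, 2, 3, 4]
Op 12: conn=-8 S1=34 S2=29 S3=-20 S4=10 blocked=[1, 2, 3, 4]
Op 13: conn=10 S1=34 S2=29 S3=-20 S4=10 blocked=[3]

Answer: S3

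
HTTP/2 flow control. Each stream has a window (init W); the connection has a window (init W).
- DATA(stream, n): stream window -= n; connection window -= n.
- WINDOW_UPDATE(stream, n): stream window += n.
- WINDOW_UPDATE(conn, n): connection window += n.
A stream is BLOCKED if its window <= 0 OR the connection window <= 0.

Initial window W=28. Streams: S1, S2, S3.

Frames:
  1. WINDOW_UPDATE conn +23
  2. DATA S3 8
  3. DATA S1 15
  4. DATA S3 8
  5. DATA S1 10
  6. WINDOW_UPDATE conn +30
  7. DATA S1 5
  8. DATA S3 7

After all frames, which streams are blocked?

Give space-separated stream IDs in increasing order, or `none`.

Op 1: conn=51 S1=28 S2=28 S3=28 blocked=[]
Op 2: conn=43 S1=28 S2=28 S3=20 blocked=[]
Op 3: conn=28 S1=13 S2=28 S3=20 blocked=[]
Op 4: conn=20 S1=13 S2=28 S3=12 blocked=[]
Op 5: conn=10 S1=3 S2=28 S3=12 blocked=[]
Op 6: conn=40 S1=3 S2=28 S3=12 blocked=[]
Op 7: conn=35 S1=-2 S2=28 S3=12 blocked=[1]
Op 8: conn=28 S1=-2 S2=28 S3=5 blocked=[1]

Answer: S1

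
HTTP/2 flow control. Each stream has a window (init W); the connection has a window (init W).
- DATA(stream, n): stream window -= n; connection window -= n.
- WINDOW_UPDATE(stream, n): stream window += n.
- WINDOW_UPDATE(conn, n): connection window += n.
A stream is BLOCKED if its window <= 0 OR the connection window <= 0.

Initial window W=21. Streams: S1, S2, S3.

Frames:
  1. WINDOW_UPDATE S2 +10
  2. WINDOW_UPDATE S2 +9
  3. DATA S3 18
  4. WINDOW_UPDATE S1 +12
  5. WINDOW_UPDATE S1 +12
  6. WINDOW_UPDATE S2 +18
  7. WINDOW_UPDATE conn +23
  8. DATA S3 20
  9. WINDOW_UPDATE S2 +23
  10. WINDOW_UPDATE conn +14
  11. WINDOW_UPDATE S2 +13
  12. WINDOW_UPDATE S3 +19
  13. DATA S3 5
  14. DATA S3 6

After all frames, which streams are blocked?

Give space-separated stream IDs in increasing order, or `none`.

Answer: S3

Derivation:
Op 1: conn=21 S1=21 S2=31 S3=21 blocked=[]
Op 2: conn=21 S1=21 S2=40 S3=21 blocked=[]
Op 3: conn=3 S1=21 S2=40 S3=3 blocked=[]
Op 4: conn=3 S1=33 S2=40 S3=3 blocked=[]
Op 5: conn=3 S1=45 S2=40 S3=3 blocked=[]
Op 6: conn=3 S1=45 S2=58 S3=3 blocked=[]
Op 7: conn=26 S1=45 S2=58 S3=3 blocked=[]
Op 8: conn=6 S1=45 S2=58 S3=-17 blocked=[3]
Op 9: conn=6 S1=45 S2=81 S3=-17 blocked=[3]
Op 10: conn=20 S1=45 S2=81 S3=-17 blocked=[3]
Op 11: conn=20 S1=45 S2=94 S3=-17 blocked=[3]
Op 12: conn=20 S1=45 S2=94 S3=2 blocked=[]
Op 13: conn=15 S1=45 S2=94 S3=-3 blocked=[3]
Op 14: conn=9 S1=45 S2=94 S3=-9 blocked=[3]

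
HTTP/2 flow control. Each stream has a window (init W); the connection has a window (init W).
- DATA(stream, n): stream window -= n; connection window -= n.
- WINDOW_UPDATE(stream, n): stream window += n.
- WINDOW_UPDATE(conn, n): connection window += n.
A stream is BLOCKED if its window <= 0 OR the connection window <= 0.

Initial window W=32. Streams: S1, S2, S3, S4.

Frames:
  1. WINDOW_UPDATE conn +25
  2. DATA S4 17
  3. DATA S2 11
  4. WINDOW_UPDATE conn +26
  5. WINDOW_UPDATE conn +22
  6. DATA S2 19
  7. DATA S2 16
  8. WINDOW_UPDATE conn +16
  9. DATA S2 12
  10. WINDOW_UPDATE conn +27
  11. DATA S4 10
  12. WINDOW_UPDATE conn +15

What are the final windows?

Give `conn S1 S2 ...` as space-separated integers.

Answer: 78 32 -26 32 5

Derivation:
Op 1: conn=57 S1=32 S2=32 S3=32 S4=32 blocked=[]
Op 2: conn=40 S1=32 S2=32 S3=32 S4=15 blocked=[]
Op 3: conn=29 S1=32 S2=21 S3=32 S4=15 blocked=[]
Op 4: conn=55 S1=32 S2=21 S3=32 S4=15 blocked=[]
Op 5: conn=77 S1=32 S2=21 S3=32 S4=15 blocked=[]
Op 6: conn=58 S1=32 S2=2 S3=32 S4=15 blocked=[]
Op 7: conn=42 S1=32 S2=-14 S3=32 S4=15 blocked=[2]
Op 8: conn=58 S1=32 S2=-14 S3=32 S4=15 blocked=[2]
Op 9: conn=46 S1=32 S2=-26 S3=32 S4=15 blocked=[2]
Op 10: conn=73 S1=32 S2=-26 S3=32 S4=15 blocked=[2]
Op 11: conn=63 S1=32 S2=-26 S3=32 S4=5 blocked=[2]
Op 12: conn=78 S1=32 S2=-26 S3=32 S4=5 blocked=[2]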